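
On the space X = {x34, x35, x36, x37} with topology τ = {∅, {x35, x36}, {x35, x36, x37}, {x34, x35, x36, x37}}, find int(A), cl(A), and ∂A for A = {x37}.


int(A) = ∅, cl(A) = {x34, x37}, ∂A = {x34, x37}.

Closed sets in (X, τ) are complements of opens:
  closed(X, τ) = {∅, {x34}, {x34, x37}, {x34, x35, x36, x37}}.
int(A) = ⋃ {U ∈ τ : U ⊆ A}. Opens contained in A: ∅.
Taking the union of these: int(A) = ∅.
cl(A) = ⋂ {C closed : A ⊆ C}. Closed sets containing A: {x34, x37}, {x34, x35, x36, x37}.
Intersecting these: cl(A) = {x34, x37}.
∂A = cl(A) ∖ int(A) = {x34, x37} ∖ ∅ = {x34, x37}.


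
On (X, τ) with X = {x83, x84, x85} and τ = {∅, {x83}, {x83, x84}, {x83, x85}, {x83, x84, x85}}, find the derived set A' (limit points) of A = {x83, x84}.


A' = {x84, x85}

For each x ∈ X, list the open sets U ∈ τ with x ∈ U, then check whether U ∩ (A ∖ {x}) ≠ ∅ for every such U.
  x = x83: open {x83} ∋ x has {x83} ∩ (A ∖ {x83}) = ∅, so x is NOT a limit point.
  x = x84: opens ∋ x are {x83, x84}, {x83, x84, x85}; each meets A ∖ {x84}, so x IS a limit point.
  x = x85: opens ∋ x are {x83, x85}, {x83, x84, x85}; each meets A ∖ {x85}, so x IS a limit point.
Collecting: A' = {x84, x85}.


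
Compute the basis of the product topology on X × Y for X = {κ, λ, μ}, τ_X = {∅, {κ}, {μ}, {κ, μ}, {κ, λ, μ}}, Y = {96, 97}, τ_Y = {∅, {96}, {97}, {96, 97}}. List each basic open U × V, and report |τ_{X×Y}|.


Basis B = {∅ × ∅, {κ} × {96}, {κ} × {97}, {μ} × {96}, {μ} × {97}, {κ} × {96, 97}, {κ, μ} × {96}, {κ, μ} × {97}, {μ} × {96, 97}, {κ, λ, μ} × {96}, {κ, λ, μ} × {97}, {κ, μ} × {96, 97}, {κ, λ, μ} × {96, 97}}; |τ_{X×Y}| = 25.

Enumerate products U × V with U ∈ τ_X, V ∈ τ_Y (deduplicated):
  ∅ × ∅ = {} (∅)
  {κ} × {96} = {(κ,96)}
  {κ} × {97} = {(κ,97)}
  {μ} × {96} = {(μ,96)}
  {μ} × {97} = {(μ,97)}
  {κ} × {96, 97} = {(κ,96), (κ,97)}
  {κ, μ} × {96} = {(κ,96), (μ,96)}
  {κ, μ} × {97} = {(κ,97), (μ,97)}
  {μ} × {96, 97} = {(μ,96), (μ,97)}
  {κ, λ, μ} × {96} = {(κ,96), (λ,96), (μ,96)}
  {κ, λ, μ} × {97} = {(κ,97), (λ,97), (μ,97)}
  {κ, μ} × {96, 97} = {(κ,96), (κ,97), (μ,96), (μ,97)}
  {κ, λ, μ} × {96, 97} = {(κ,96), (κ,97), (λ,96), (λ,97), (μ,96), (μ,97)}
These 13 distinct sets form the basis B.
Close under arbitrary unions to get τ_{X×Y}; counting gives |τ_{X×Y}| = 25.


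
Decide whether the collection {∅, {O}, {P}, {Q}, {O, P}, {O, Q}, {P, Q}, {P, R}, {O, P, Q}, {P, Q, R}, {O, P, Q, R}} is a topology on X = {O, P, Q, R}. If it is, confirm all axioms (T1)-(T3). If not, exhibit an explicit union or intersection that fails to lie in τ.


τ is NOT a topology on X.

Axiom (T1): ∅ ∈ τ? Yes; X ∈ τ? Yes.
Axiom (T2/T3): check pairwise unions and intersections of members of τ.
Counterexample for (T2): {O} ∪ {P, R} = {O, P, R} ∉ τ. Therefore τ is NOT a topology.


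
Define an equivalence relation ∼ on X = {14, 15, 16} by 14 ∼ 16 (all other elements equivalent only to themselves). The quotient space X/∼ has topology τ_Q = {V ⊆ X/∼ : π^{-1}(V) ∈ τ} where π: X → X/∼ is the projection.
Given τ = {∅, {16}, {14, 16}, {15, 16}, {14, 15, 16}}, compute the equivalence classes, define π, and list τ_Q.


X/∼ = {[14=16], [15]}; |τ_Q| = 3.

Equivalence classes: [14=16], [15].
Quotient map π: X → X/∼ sends 14 ↦ [14=16], 15 ↦ [15], 16 ↦ [14=16].
For each subset V ⊆ X/∼, compute π^{-1}(V) ⊆ X and check whether π^{-1}(V) ∈ τ. V is open in τ_Q iff π^{-1}(V) ∈ τ.
  V = {}: π^{-1}(V) = ∅ ∈ τ ✓.
  V = {[14=16]}: π^{-1}(V) = {14, 16} ∈ τ ✓.
  V = {[15]}: π^{-1}(V) = {15} ∉ τ ✗.
  V = {[14=16], [15]}: π^{-1}(V) = {14, 15, 16} ∈ τ ✓.
Open sets in the quotient: τ_Q = {{}, {[14=16]}, {[14=16], [15]}} (3 elements).


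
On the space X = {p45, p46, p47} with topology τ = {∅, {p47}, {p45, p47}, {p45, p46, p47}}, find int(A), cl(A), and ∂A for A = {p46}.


int(A) = ∅, cl(A) = {p46}, ∂A = {p46}.

Closed sets in (X, τ) are complements of opens:
  closed(X, τ) = {∅, {p46}, {p45, p46}, {p45, p46, p47}}.
int(A) = ⋃ {U ∈ τ : U ⊆ A}. Opens contained in A: ∅.
Taking the union of these: int(A) = ∅.
cl(A) = ⋂ {C closed : A ⊆ C}. Closed sets containing A: {p46}, {p45, p46}, {p45, p46, p47}.
Intersecting these: cl(A) = {p46}.
∂A = cl(A) ∖ int(A) = {p46} ∖ ∅ = {p46}.


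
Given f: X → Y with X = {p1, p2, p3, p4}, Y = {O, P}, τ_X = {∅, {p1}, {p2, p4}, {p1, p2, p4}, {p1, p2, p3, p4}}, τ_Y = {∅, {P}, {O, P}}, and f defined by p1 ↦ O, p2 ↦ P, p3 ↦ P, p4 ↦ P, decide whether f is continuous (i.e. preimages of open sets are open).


f is NOT continuous.

Compute f^{-1}(U) for each U ∈ τ_Y:
  U = ∅: f^{-1}(U) = ∅ ∈ τ_X ✓.
  U = {P}: f^{-1}(U) = {p2, p3, p4} ∉ τ_X ✗.
  U = {O, P}: f^{-1}(U) = {p1, p2, p3, p4} ∈ τ_X ✓.
Found U = {P} with f^{-1}(U) = {p2, p3, p4} not in τ_X. Therefore f is NOT continuous.


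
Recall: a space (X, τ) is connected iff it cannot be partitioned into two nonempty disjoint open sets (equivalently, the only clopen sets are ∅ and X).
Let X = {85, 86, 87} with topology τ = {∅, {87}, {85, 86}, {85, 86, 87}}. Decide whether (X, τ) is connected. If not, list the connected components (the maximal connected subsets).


(X, τ) is disconnected; components = [{87}, {85, 86}].

Find clopen sets (U ∈ τ with X ∖ U ∈ τ):
  U = ∅, X ∖ U = {85, 86, 87} — both open, so U is clopen.
  U = {87}, X ∖ U = {85, 86} — both open, so U is clopen.
  U = {85, 86}, X ∖ U = {87} — both open, so U is clopen.
  U = {85, 86, 87}, X ∖ U = ∅ — both open, so U is clopen.
Nontrivial clopen(s) exist: e.g. {87}. So (X, τ) is disconnected.
Compute connected components by grouping points that agree on all clopens:
  component: {87}
  component: {85, 86}


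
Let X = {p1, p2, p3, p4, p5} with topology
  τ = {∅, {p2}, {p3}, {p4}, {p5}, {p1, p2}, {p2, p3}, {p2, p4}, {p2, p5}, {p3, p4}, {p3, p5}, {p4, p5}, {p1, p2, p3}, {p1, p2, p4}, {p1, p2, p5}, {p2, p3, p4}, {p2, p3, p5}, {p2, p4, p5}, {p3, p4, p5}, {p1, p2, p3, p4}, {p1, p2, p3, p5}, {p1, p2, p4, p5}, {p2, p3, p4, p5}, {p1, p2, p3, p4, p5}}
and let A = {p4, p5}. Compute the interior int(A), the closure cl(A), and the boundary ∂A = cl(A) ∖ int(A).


int(A) = {p4, p5}, cl(A) = {p4, p5}, ∂A = ∅.

Closed sets in (X, τ) are complements of opens:
  closed(X, τ) = {∅, {p1}, {p3}, {p4}, {p5}, {p1, p2}, {p1, p3}, {p1, p4}, {p1, p5}, {p3, p4}, {p3, p5}, {p4, p5}, {p1, p2, p3}, {p1, p2, p4}, {p1, p2, p5}, {p1, p3, p4}, {p1, p3, p5}, {p1, p4, p5}, {p3, p4, p5}, {p1, p2, p3, p4}, {p1, p2, p3, p5}, {p1, p2, p4, p5}, {p1, p3, p4, p5}, {p1, p2, p3, p4, p5}}.
int(A) = ⋃ {U ∈ τ : U ⊆ A}. Opens contained in A: ∅, {p4}, {p5}, {p4, p5}.
Taking the union of these: int(A) = {p4, p5}.
cl(A) = ⋂ {C closed : A ⊆ C}. Closed sets containing A: {p4, p5}, {p1, p4, p5}, {p3, p4, p5}, {p1, p2, p4, p5}, {p1, p3, p4, p5}, {p1, p2, p3, p4, p5}.
Intersecting these: cl(A) = {p4, p5}.
∂A = cl(A) ∖ int(A) = {p4, p5} ∖ {p4, p5} = ∅.


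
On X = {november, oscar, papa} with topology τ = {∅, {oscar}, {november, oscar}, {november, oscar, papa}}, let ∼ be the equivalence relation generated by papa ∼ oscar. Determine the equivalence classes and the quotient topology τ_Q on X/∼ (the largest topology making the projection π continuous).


X/∼ = {[november], [oscar=papa]}; |τ_Q| = 2.

Equivalence classes: [november], [oscar=papa].
Quotient map π: X → X/∼ sends november ↦ [november], oscar ↦ [oscar=papa], papa ↦ [oscar=papa].
For each subset V ⊆ X/∼, compute π^{-1}(V) ⊆ X and check whether π^{-1}(V) ∈ τ. V is open in τ_Q iff π^{-1}(V) ∈ τ.
  V = {}: π^{-1}(V) = ∅ ∈ τ ✓.
  V = {[november]}: π^{-1}(V) = {november} ∉ τ ✗.
  V = {[oscar=papa]}: π^{-1}(V) = {oscar, papa} ∉ τ ✗.
  V = {[november], [oscar=papa]}: π^{-1}(V) = {november, oscar, papa} ∈ τ ✓.
Open sets in the quotient: τ_Q = {{}, {[november], [oscar=papa]}} (2 elements).


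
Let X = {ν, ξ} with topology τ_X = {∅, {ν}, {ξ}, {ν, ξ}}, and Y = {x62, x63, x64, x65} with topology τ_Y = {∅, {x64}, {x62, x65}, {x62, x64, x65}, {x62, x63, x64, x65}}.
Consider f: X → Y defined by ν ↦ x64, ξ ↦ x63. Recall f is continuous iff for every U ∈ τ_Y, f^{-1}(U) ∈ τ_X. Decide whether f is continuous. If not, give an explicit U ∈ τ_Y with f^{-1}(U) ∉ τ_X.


f IS continuous.

Compute f^{-1}(U) for each U ∈ τ_Y:
  U = ∅: f^{-1}(U) = ∅ ∈ τ_X ✓.
  U = {x64}: f^{-1}(U) = {ν} ∈ τ_X ✓.
  U = {x62, x65}: f^{-1}(U) = ∅ ∈ τ_X ✓.
  U = {x62, x64, x65}: f^{-1}(U) = {ν} ∈ τ_X ✓.
  U = {x62, x63, x64, x65}: f^{-1}(U) = {ν, ξ} ∈ τ_X ✓.
Every preimage lies in τ_X, so f IS continuous.


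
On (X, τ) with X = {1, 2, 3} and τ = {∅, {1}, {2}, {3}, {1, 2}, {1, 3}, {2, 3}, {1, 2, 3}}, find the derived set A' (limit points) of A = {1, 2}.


A' = ∅

For each x ∈ X, list the open sets U ∈ τ with x ∈ U, then check whether U ∩ (A ∖ {x}) ≠ ∅ for every such U.
  x = 1: open {1} ∋ x has {1} ∩ (A ∖ {1}) = ∅, so x is NOT a limit point.
  x = 2: open {2} ∋ x has {2} ∩ (A ∖ {2}) = ∅, so x is NOT a limit point.
  x = 3: open {3} ∋ x has {3} ∩ (A ∖ {3}) = ∅, so x is NOT a limit point.
Collecting: A' = ∅.


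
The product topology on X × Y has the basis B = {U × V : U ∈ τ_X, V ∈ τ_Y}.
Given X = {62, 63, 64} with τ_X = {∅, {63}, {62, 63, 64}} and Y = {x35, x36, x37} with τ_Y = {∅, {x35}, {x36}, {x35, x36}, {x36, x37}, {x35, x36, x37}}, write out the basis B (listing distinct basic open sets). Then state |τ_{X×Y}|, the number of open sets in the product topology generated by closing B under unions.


Basis B = {∅ × ∅, {63} × {x35}, {63} × {x36}, {63} × {x35, x36}, {63} × {x36, x37}, {62, 63, 64} × {x35}, {62, 63, 64} × {x36}, {63} × {x35, x36, x37}, {62, 63, 64} × {x35, x36}, {62, 63, 64} × {x36, x37}, {62, 63, 64} × {x35, x36, x37}}; |τ_{X×Y}| = 18.

Enumerate products U × V with U ∈ τ_X, V ∈ τ_Y (deduplicated):
  ∅ × ∅ = {} (∅)
  {63} × {x35} = {(63,x35)}
  {63} × {x36} = {(63,x36)}
  {63} × {x35, x36} = {(63,x35), (63,x36)}
  {63} × {x36, x37} = {(63,x36), (63,x37)}
  {62, 63, 64} × {x35} = {(62,x35), (63,x35), (64,x35)}
  {62, 63, 64} × {x36} = {(62,x36), (63,x36), (64,x36)}
  {63} × {x35, x36, x37} = {(63,x35), (63,x36), (63,x37)}
  {62, 63, 64} × {x35, x36} = {(62,x35), (62,x36), (63,x35), (63,x36), (64,x35), (64,x36)}
  {62, 63, 64} × {x36, x37} = {(62,x36), (62,x37), (63,x36), (63,x37), (64,x36), (64,x37)}
  {62, 63, 64} × {x35, x36, x37} = {(62,x35), (62,x36), (62,x37), (63,x35), (63,x36), (63,x37), (64,x35), (64,x36), (64,x37)}
These 11 distinct sets form the basis B.
Close under arbitrary unions to get τ_{X×Y}; counting gives |τ_{X×Y}| = 18.


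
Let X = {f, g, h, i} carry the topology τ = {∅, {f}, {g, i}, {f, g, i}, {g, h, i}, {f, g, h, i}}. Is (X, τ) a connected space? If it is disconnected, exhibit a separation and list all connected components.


(X, τ) is disconnected; components = [{f}, {g, h, i}].

Find clopen sets (U ∈ τ with X ∖ U ∈ τ):
  U = ∅, X ∖ U = {f, g, h, i} — both open, so U is clopen.
  U = {f}, X ∖ U = {g, h, i} — both open, so U is clopen.
  U = {g, h, i}, X ∖ U = {f} — both open, so U is clopen.
  U = {f, g, h, i}, X ∖ U = ∅ — both open, so U is clopen.
Nontrivial clopen(s) exist: e.g. {f}. So (X, τ) is disconnected.
Compute connected components by grouping points that agree on all clopens:
  component: {f}
  component: {g, h, i}


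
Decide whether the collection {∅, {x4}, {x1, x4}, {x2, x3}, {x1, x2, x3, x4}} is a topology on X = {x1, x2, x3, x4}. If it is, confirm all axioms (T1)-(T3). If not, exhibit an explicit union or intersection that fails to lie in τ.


τ is NOT a topology on X.

Axiom (T1): ∅ ∈ τ? Yes; X ∈ τ? Yes.
Axiom (T2/T3): check pairwise unions and intersections of members of τ.
Counterexample for (T2): {x4} ∪ {x2, x3} = {x2, x3, x4} ∉ τ. Therefore τ is NOT a topology.


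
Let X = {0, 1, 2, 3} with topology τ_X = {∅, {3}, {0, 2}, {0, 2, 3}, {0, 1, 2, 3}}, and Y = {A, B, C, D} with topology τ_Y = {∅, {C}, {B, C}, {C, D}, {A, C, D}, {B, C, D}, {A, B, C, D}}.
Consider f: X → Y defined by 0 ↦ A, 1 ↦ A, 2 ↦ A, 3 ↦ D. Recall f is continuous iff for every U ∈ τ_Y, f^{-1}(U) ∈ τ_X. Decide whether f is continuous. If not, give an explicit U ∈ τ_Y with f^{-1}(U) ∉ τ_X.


f IS continuous.

Compute f^{-1}(U) for each U ∈ τ_Y:
  U = ∅: f^{-1}(U) = ∅ ∈ τ_X ✓.
  U = {C}: f^{-1}(U) = ∅ ∈ τ_X ✓.
  U = {B, C}: f^{-1}(U) = ∅ ∈ τ_X ✓.
  U = {C, D}: f^{-1}(U) = {3} ∈ τ_X ✓.
  U = {A, C, D}: f^{-1}(U) = {0, 1, 2, 3} ∈ τ_X ✓.
  U = {B, C, D}: f^{-1}(U) = {3} ∈ τ_X ✓.
  U = {A, B, C, D}: f^{-1}(U) = {0, 1, 2, 3} ∈ τ_X ✓.
Every preimage lies in τ_X, so f IS continuous.


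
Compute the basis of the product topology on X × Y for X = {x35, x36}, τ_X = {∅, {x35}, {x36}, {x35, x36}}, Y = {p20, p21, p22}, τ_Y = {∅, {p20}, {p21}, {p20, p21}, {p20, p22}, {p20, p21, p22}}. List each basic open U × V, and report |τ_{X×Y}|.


Basis B = {∅ × ∅, {x35} × {p20}, {x35} × {p21}, {x36} × {p20}, {x36} × {p21}, {x35} × {p20, p21}, {x35} × {p20, p22}, {x35, x36} × {p20}, {x35, x36} × {p21}, {x36} × {p20, p21}, {x36} × {p20, p22}, {x35} × {p20, p21, p22}, {x36} × {p20, p21, p22}, {x35, x36} × {p20, p21}, {x35, x36} × {p20, p22}, {x35, x36} × {p20, p21, p22}}; |τ_{X×Y}| = 36.

Enumerate products U × V with U ∈ τ_X, V ∈ τ_Y (deduplicated):
  ∅ × ∅ = {} (∅)
  {x35} × {p20} = {(x35,p20)}
  {x35} × {p21} = {(x35,p21)}
  {x36} × {p20} = {(x36,p20)}
  {x36} × {p21} = {(x36,p21)}
  {x35} × {p20, p21} = {(x35,p20), (x35,p21)}
  {x35} × {p20, p22} = {(x35,p20), (x35,p22)}
  {x35, x36} × {p20} = {(x35,p20), (x36,p20)}
  {x35, x36} × {p21} = {(x35,p21), (x36,p21)}
  {x36} × {p20, p21} = {(x36,p20), (x36,p21)}
  {x36} × {p20, p22} = {(x36,p20), (x36,p22)}
  {x35} × {p20, p21, p22} = {(x35,p20), (x35,p21), (x35,p22)}
  {x36} × {p20, p21, p22} = {(x36,p20), (x36,p21), (x36,p22)}
  {x35, x36} × {p20, p21} = {(x35,p20), (x35,p21), (x36,p20), (x36,p21)}
  {x35, x36} × {p20, p22} = {(x35,p20), (x35,p22), (x36,p20), (x36,p22)}
  {x35, x36} × {p20, p21, p22} = {(x35,p20), (x35,p21), (x35,p22), (x36,p20), (x36,p21), (x36,p22)}
These 16 distinct sets form the basis B.
Close under arbitrary unions to get τ_{X×Y}; counting gives |τ_{X×Y}| = 36.


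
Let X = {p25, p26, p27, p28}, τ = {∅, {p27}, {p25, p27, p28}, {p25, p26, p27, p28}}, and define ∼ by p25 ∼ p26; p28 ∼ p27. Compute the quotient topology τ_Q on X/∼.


X/∼ = {[p25=p26], [p27=p28]}; |τ_Q| = 2.

Equivalence classes: [p25=p26], [p27=p28].
Quotient map π: X → X/∼ sends p25 ↦ [p25=p26], p26 ↦ [p25=p26], p27 ↦ [p27=p28], p28 ↦ [p27=p28].
For each subset V ⊆ X/∼, compute π^{-1}(V) ⊆ X and check whether π^{-1}(V) ∈ τ. V is open in τ_Q iff π^{-1}(V) ∈ τ.
  V = {}: π^{-1}(V) = ∅ ∈ τ ✓.
  V = {[p25=p26]}: π^{-1}(V) = {p25, p26} ∉ τ ✗.
  V = {[p27=p28]}: π^{-1}(V) = {p27, p28} ∉ τ ✗.
  V = {[p25=p26], [p27=p28]}: π^{-1}(V) = {p25, p26, p27, p28} ∈ τ ✓.
Open sets in the quotient: τ_Q = {{}, {[p25=p26], [p27=p28]}} (2 elements).


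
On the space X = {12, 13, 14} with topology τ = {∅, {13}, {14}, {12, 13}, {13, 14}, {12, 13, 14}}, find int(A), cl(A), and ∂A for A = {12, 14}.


int(A) = {14}, cl(A) = {12, 14}, ∂A = {12}.

Closed sets in (X, τ) are complements of opens:
  closed(X, τ) = {∅, {12}, {14}, {12, 13}, {12, 14}, {12, 13, 14}}.
int(A) = ⋃ {U ∈ τ : U ⊆ A}. Opens contained in A: ∅, {14}.
Taking the union of these: int(A) = {14}.
cl(A) = ⋂ {C closed : A ⊆ C}. Closed sets containing A: {12, 14}, {12, 13, 14}.
Intersecting these: cl(A) = {12, 14}.
∂A = cl(A) ∖ int(A) = {12, 14} ∖ {14} = {12}.


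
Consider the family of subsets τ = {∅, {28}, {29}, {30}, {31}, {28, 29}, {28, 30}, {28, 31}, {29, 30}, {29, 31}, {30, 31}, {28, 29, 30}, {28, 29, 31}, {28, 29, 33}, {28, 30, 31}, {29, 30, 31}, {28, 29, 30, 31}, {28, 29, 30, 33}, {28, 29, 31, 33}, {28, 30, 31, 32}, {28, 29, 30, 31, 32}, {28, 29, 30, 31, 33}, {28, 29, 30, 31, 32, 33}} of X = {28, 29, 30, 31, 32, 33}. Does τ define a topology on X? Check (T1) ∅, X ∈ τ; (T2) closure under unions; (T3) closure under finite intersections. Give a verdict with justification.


τ IS a topology on X.

Axiom (T1): ∅ ∈ τ? Yes; X ∈ τ? Yes.
Axiom (T2/T3): check pairwise unions and intersections of members of τ.
All pairwise intersections and unions checked — each lies in τ. Therefore τ satisfies (T1), (T2), (T3): it IS a topology on X.


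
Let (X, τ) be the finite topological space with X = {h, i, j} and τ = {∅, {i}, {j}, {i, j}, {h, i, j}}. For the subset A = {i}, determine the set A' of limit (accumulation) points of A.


A' = {h}

For each x ∈ X, list the open sets U ∈ τ with x ∈ U, then check whether U ∩ (A ∖ {x}) ≠ ∅ for every such U.
  x = h: opens ∋ x are {h, i, j}; each meets A ∖ {h}, so x IS a limit point.
  x = i: open {i} ∋ x has {i} ∩ (A ∖ {i}) = ∅, so x is NOT a limit point.
  x = j: open {j} ∋ x has {j} ∩ (A ∖ {j}) = ∅, so x is NOT a limit point.
Collecting: A' = {h}.


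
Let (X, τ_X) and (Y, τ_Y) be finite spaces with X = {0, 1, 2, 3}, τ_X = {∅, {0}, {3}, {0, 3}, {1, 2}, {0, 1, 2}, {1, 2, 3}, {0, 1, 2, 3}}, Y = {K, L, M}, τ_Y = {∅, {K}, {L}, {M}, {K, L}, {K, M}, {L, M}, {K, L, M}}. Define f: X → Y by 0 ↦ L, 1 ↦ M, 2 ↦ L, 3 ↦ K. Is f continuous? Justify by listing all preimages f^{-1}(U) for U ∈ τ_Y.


f is NOT continuous.

Compute f^{-1}(U) for each U ∈ τ_Y:
  U = ∅: f^{-1}(U) = ∅ ∈ τ_X ✓.
  U = {K}: f^{-1}(U) = {3} ∈ τ_X ✓.
  U = {L}: f^{-1}(U) = {0, 2} ∉ τ_X ✗.
  U = {M}: f^{-1}(U) = {1} ∉ τ_X ✗.
  U = {K, L}: f^{-1}(U) = {0, 2, 3} ∉ τ_X ✗.
  U = {K, M}: f^{-1}(U) = {1, 3} ∉ τ_X ✗.
  U = {L, M}: f^{-1}(U) = {0, 1, 2} ∈ τ_X ✓.
  U = {K, L, M}: f^{-1}(U) = {0, 1, 2, 3} ∈ τ_X ✓.
Found U = {L} with f^{-1}(U) = {0, 2} not in τ_X. Therefore f is NOT continuous.


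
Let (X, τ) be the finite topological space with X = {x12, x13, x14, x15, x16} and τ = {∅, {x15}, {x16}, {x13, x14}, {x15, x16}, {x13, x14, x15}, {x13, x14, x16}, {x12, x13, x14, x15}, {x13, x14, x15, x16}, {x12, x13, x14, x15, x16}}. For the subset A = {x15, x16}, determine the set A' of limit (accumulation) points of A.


A' = {x12}

For each x ∈ X, list the open sets U ∈ τ with x ∈ U, then check whether U ∩ (A ∖ {x}) ≠ ∅ for every such U.
  x = x12: opens ∋ x are {x12, x13, x14, x15}, {x12, x13, x14, x15, x16}; each meets A ∖ {x12}, so x IS a limit point.
  x = x13: open {x13, x14} ∋ x has {x13, x14} ∩ (A ∖ {x13}) = ∅, so x is NOT a limit point.
  x = x14: open {x13, x14} ∋ x has {x13, x14} ∩ (A ∖ {x14}) = ∅, so x is NOT a limit point.
  x = x15: open {x15} ∋ x has {x15} ∩ (A ∖ {x15}) = ∅, so x is NOT a limit point.
  x = x16: open {x16} ∋ x has {x16} ∩ (A ∖ {x16}) = ∅, so x is NOT a limit point.
Collecting: A' = {x12}.


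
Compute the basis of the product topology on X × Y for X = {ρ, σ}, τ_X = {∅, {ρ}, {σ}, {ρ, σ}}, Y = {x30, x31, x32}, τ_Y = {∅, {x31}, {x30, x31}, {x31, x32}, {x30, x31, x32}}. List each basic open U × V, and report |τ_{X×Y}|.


Basis B = {∅ × ∅, {ρ} × {x31}, {σ} × {x31}, {ρ} × {x30, x31}, {ρ} × {x31, x32}, {ρ, σ} × {x31}, {σ} × {x30, x31}, {σ} × {x31, x32}, {ρ} × {x30, x31, x32}, {σ} × {x30, x31, x32}, {ρ, σ} × {x30, x31}, {ρ, σ} × {x31, x32}, {ρ, σ} × {x30, x31, x32}}; |τ_{X×Y}| = 25.

Enumerate products U × V with U ∈ τ_X, V ∈ τ_Y (deduplicated):
  ∅ × ∅ = {} (∅)
  {ρ} × {x31} = {(ρ,x31)}
  {σ} × {x31} = {(σ,x31)}
  {ρ} × {x30, x31} = {(ρ,x30), (ρ,x31)}
  {ρ} × {x31, x32} = {(ρ,x31), (ρ,x32)}
  {ρ, σ} × {x31} = {(ρ,x31), (σ,x31)}
  {σ} × {x30, x31} = {(σ,x30), (σ,x31)}
  {σ} × {x31, x32} = {(σ,x31), (σ,x32)}
  {ρ} × {x30, x31, x32} = {(ρ,x30), (ρ,x31), (ρ,x32)}
  {σ} × {x30, x31, x32} = {(σ,x30), (σ,x31), (σ,x32)}
  {ρ, σ} × {x30, x31} = {(ρ,x30), (ρ,x31), (σ,x30), (σ,x31)}
  {ρ, σ} × {x31, x32} = {(ρ,x31), (ρ,x32), (σ,x31), (σ,x32)}
  {ρ, σ} × {x30, x31, x32} = {(ρ,x30), (ρ,x31), (ρ,x32), (σ,x30), (σ,x31), (σ,x32)}
These 13 distinct sets form the basis B.
Close under arbitrary unions to get τ_{X×Y}; counting gives |τ_{X×Y}| = 25.


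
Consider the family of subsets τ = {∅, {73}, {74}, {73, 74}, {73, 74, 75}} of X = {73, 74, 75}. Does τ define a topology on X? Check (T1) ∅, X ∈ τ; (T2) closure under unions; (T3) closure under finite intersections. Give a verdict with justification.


τ IS a topology on X.

Axiom (T1): ∅ ∈ τ? Yes; X ∈ τ? Yes.
Axiom (T2/T3): check pairwise unions and intersections of members of τ.
All pairwise intersections and unions checked — each lies in τ. Therefore τ satisfies (T1), (T2), (T3): it IS a topology on X.


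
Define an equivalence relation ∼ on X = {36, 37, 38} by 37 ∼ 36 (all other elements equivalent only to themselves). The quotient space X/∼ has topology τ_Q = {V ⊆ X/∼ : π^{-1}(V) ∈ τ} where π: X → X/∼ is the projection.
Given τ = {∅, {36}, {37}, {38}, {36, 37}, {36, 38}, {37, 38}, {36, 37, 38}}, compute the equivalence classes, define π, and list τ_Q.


X/∼ = {[36=37], [38]}; |τ_Q| = 4.

Equivalence classes: [36=37], [38].
Quotient map π: X → X/∼ sends 36 ↦ [36=37], 37 ↦ [36=37], 38 ↦ [38].
For each subset V ⊆ X/∼, compute π^{-1}(V) ⊆ X and check whether π^{-1}(V) ∈ τ. V is open in τ_Q iff π^{-1}(V) ∈ τ.
  V = {}: π^{-1}(V) = ∅ ∈ τ ✓.
  V = {[36=37]}: π^{-1}(V) = {36, 37} ∈ τ ✓.
  V = {[38]}: π^{-1}(V) = {38} ∈ τ ✓.
  V = {[36=37], [38]}: π^{-1}(V) = {36, 37, 38} ∈ τ ✓.
Open sets in the quotient: τ_Q = {{}, {[36=37]}, {[38]}, {[36=37], [38]}} (4 elements).


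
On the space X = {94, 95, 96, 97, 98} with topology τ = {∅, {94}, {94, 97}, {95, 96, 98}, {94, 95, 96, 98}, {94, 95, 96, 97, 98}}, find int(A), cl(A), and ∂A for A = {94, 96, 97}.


int(A) = {94, 97}, cl(A) = {94, 95, 96, 97, 98}, ∂A = {95, 96, 98}.

Closed sets in (X, τ) are complements of opens:
  closed(X, τ) = {∅, {97}, {94, 97}, {95, 96, 98}, {95, 96, 97, 98}, {94, 95, 96, 97, 98}}.
int(A) = ⋃ {U ∈ τ : U ⊆ A}. Opens contained in A: ∅, {94}, {94, 97}.
Taking the union of these: int(A) = {94, 97}.
cl(A) = ⋂ {C closed : A ⊆ C}. Closed sets containing A: {94, 95, 96, 97, 98}.
Intersecting these: cl(A) = {94, 95, 96, 97, 98}.
∂A = cl(A) ∖ int(A) = {94, 95, 96, 97, 98} ∖ {94, 97} = {95, 96, 98}.


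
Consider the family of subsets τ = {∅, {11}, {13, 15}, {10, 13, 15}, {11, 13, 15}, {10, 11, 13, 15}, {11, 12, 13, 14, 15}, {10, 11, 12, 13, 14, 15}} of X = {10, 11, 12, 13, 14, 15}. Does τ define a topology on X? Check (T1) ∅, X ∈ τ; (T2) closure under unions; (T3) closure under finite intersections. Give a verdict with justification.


τ IS a topology on X.

Axiom (T1): ∅ ∈ τ? Yes; X ∈ τ? Yes.
Axiom (T2/T3): check pairwise unions and intersections of members of τ.
All pairwise intersections and unions checked — each lies in τ. Therefore τ satisfies (T1), (T2), (T3): it IS a topology on X.


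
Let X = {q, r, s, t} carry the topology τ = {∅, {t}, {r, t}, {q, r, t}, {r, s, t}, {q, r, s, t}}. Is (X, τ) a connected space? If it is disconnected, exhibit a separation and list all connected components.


(X, τ) is connected.

Find clopen sets (U ∈ τ with X ∖ U ∈ τ):
  U = ∅, X ∖ U = {q, r, s, t} — both open, so U is clopen.
  U = {q, r, s, t}, X ∖ U = ∅ — both open, so U is clopen.
Only trivial clopens (∅ and X) exist, so (X, τ) is connected.
Compute connected components by grouping points that agree on all clopens:
  component: {q, r, s, t}


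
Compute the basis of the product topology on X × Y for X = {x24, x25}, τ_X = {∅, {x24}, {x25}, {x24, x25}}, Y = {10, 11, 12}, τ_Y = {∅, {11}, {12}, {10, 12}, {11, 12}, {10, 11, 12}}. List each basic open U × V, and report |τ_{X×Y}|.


Basis B = {∅ × ∅, {x24} × {11}, {x24} × {12}, {x25} × {11}, {x25} × {12}, {x24} × {10, 12}, {x24} × {11, 12}, {x24, x25} × {11}, {x24, x25} × {12}, {x25} × {10, 12}, {x25} × {11, 12}, {x24} × {10, 11, 12}, {x25} × {10, 11, 12}, {x24, x25} × {10, 12}, {x24, x25} × {11, 12}, {x24, x25} × {10, 11, 12}}; |τ_{X×Y}| = 36.

Enumerate products U × V with U ∈ τ_X, V ∈ τ_Y (deduplicated):
  ∅ × ∅ = {} (∅)
  {x24} × {11} = {(x24,11)}
  {x24} × {12} = {(x24,12)}
  {x25} × {11} = {(x25,11)}
  {x25} × {12} = {(x25,12)}
  {x24} × {10, 12} = {(x24,10), (x24,12)}
  {x24} × {11, 12} = {(x24,11), (x24,12)}
  {x24, x25} × {11} = {(x24,11), (x25,11)}
  {x24, x25} × {12} = {(x24,12), (x25,12)}
  {x25} × {10, 12} = {(x25,10), (x25,12)}
  {x25} × {11, 12} = {(x25,11), (x25,12)}
  {x24} × {10, 11, 12} = {(x24,10), (x24,11), (x24,12)}
  {x25} × {10, 11, 12} = {(x25,10), (x25,11), (x25,12)}
  {x24, x25} × {10, 12} = {(x24,10), (x24,12), (x25,10), (x25,12)}
  {x24, x25} × {11, 12} = {(x24,11), (x24,12), (x25,11), (x25,12)}
  {x24, x25} × {10, 11, 12} = {(x24,10), (x24,11), (x24,12), (x25,10), (x25,11), (x25,12)}
These 16 distinct sets form the basis B.
Close under arbitrary unions to get τ_{X×Y}; counting gives |τ_{X×Y}| = 36.


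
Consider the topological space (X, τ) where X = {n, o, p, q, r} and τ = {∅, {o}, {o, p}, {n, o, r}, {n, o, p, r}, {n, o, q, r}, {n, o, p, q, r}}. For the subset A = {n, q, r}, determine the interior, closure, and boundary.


int(A) = ∅, cl(A) = {n, q, r}, ∂A = {n, q, r}.

Closed sets in (X, τ) are complements of opens:
  closed(X, τ) = {∅, {p}, {q}, {p, q}, {n, q, r}, {n, p, q, r}, {n, o, p, q, r}}.
int(A) = ⋃ {U ∈ τ : U ⊆ A}. Opens contained in A: ∅.
Taking the union of these: int(A) = ∅.
cl(A) = ⋂ {C closed : A ⊆ C}. Closed sets containing A: {n, q, r}, {n, p, q, r}, {n, o, p, q, r}.
Intersecting these: cl(A) = {n, q, r}.
∂A = cl(A) ∖ int(A) = {n, q, r} ∖ ∅ = {n, q, r}.


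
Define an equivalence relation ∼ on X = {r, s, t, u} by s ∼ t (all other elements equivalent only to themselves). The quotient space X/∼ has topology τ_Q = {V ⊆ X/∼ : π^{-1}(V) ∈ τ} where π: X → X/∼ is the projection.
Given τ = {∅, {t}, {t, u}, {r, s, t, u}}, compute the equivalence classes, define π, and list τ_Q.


X/∼ = {[r], [s=t], [u]}; |τ_Q| = 2.

Equivalence classes: [r], [s=t], [u].
Quotient map π: X → X/∼ sends r ↦ [r], s ↦ [s=t], t ↦ [s=t], u ↦ [u].
For each subset V ⊆ X/∼, compute π^{-1}(V) ⊆ X and check whether π^{-1}(V) ∈ τ. V is open in τ_Q iff π^{-1}(V) ∈ τ.
  V = {}: π^{-1}(V) = ∅ ∈ τ ✓.
  V = {[r]}: π^{-1}(V) = {r} ∉ τ ✗.
  V = {[s=t]}: π^{-1}(V) = {s, t} ∉ τ ✗.
  V = {[r], [s=t]}: π^{-1}(V) = {r, s, t} ∉ τ ✗.
  V = {[u]}: π^{-1}(V) = {u} ∉ τ ✗.
  V = {[r], [u]}: π^{-1}(V) = {r, u} ∉ τ ✗.
  V = {[s=t], [u]}: π^{-1}(V) = {s, t, u} ∉ τ ✗.
  V = {[r], [s=t], [u]}: π^{-1}(V) = {r, s, t, u} ∈ τ ✓.
Open sets in the quotient: τ_Q = {{}, {[r], [s=t], [u]}} (2 elements).


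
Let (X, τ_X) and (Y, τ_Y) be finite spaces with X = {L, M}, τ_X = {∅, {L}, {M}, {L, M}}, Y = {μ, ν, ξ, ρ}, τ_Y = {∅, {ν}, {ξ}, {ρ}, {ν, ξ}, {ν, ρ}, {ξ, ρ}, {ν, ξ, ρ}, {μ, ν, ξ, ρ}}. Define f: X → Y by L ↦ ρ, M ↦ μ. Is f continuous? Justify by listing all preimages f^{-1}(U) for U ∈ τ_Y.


f IS continuous.

Compute f^{-1}(U) for each U ∈ τ_Y:
  U = ∅: f^{-1}(U) = ∅ ∈ τ_X ✓.
  U = {ν}: f^{-1}(U) = ∅ ∈ τ_X ✓.
  U = {ξ}: f^{-1}(U) = ∅ ∈ τ_X ✓.
  U = {ρ}: f^{-1}(U) = {L} ∈ τ_X ✓.
  U = {ν, ξ}: f^{-1}(U) = ∅ ∈ τ_X ✓.
  U = {ν, ρ}: f^{-1}(U) = {L} ∈ τ_X ✓.
  U = {ξ, ρ}: f^{-1}(U) = {L} ∈ τ_X ✓.
  U = {ν, ξ, ρ}: f^{-1}(U) = {L} ∈ τ_X ✓.
  U = {μ, ν, ξ, ρ}: f^{-1}(U) = {L, M} ∈ τ_X ✓.
Every preimage lies in τ_X, so f IS continuous.


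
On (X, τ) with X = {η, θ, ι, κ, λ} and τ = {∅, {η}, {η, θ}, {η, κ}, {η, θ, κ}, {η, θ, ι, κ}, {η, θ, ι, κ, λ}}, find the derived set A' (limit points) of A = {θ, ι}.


A' = {ι, λ}

For each x ∈ X, list the open sets U ∈ τ with x ∈ U, then check whether U ∩ (A ∖ {x}) ≠ ∅ for every such U.
  x = η: open {η} ∋ x has {η} ∩ (A ∖ {η}) = ∅, so x is NOT a limit point.
  x = θ: open {η, θ} ∋ x has {η, θ} ∩ (A ∖ {θ}) = ∅, so x is NOT a limit point.
  x = ι: opens ∋ x are {η, θ, ι, κ}, {η, θ, ι, κ, λ}; each meets A ∖ {ι}, so x IS a limit point.
  x = κ: open {η, κ} ∋ x has {η, κ} ∩ (A ∖ {κ}) = ∅, so x is NOT a limit point.
  x = λ: opens ∋ x are {η, θ, ι, κ, λ}; each meets A ∖ {λ}, so x IS a limit point.
Collecting: A' = {ι, λ}.


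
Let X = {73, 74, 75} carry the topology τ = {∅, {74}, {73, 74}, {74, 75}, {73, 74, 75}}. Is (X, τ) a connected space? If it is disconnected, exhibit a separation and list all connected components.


(X, τ) is connected.

Find clopen sets (U ∈ τ with X ∖ U ∈ τ):
  U = ∅, X ∖ U = {73, 74, 75} — both open, so U is clopen.
  U = {73, 74, 75}, X ∖ U = ∅ — both open, so U is clopen.
Only trivial clopens (∅ and X) exist, so (X, τ) is connected.
Compute connected components by grouping points that agree on all clopens:
  component: {73, 74, 75}


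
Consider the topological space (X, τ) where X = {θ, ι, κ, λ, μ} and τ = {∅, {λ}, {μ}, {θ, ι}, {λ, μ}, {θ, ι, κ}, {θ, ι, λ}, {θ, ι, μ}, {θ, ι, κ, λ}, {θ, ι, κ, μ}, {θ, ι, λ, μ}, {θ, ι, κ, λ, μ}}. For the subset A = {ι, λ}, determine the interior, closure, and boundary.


int(A) = {λ}, cl(A) = {θ, ι, κ, λ}, ∂A = {θ, ι, κ}.

Closed sets in (X, τ) are complements of opens:
  closed(X, τ) = {∅, {κ}, {λ}, {μ}, {κ, λ}, {κ, μ}, {λ, μ}, {θ, ι, κ}, {κ, λ, μ}, {θ, ι, κ, λ}, {θ, ι, κ, μ}, {θ, ι, κ, λ, μ}}.
int(A) = ⋃ {U ∈ τ : U ⊆ A}. Opens contained in A: ∅, {λ}.
Taking the union of these: int(A) = {λ}.
cl(A) = ⋂ {C closed : A ⊆ C}. Closed sets containing A: {θ, ι, κ, λ}, {θ, ι, κ, λ, μ}.
Intersecting these: cl(A) = {θ, ι, κ, λ}.
∂A = cl(A) ∖ int(A) = {θ, ι, κ, λ} ∖ {λ} = {θ, ι, κ}.


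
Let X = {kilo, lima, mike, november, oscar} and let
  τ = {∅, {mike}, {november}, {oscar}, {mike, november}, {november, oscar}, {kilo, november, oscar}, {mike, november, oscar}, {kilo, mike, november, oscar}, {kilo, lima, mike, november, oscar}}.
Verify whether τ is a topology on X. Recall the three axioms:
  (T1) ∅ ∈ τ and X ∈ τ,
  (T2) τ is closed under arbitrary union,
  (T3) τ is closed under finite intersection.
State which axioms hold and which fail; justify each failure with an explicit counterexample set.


τ is NOT a topology on X.

Axiom (T1): ∅ ∈ τ? Yes; X ∈ τ? Yes.
Axiom (T2/T3): check pairwise unions and intersections of members of τ.
Counterexample for (T2): {mike} ∪ {oscar} = {mike, oscar} ∉ τ. Therefore τ is NOT a topology.


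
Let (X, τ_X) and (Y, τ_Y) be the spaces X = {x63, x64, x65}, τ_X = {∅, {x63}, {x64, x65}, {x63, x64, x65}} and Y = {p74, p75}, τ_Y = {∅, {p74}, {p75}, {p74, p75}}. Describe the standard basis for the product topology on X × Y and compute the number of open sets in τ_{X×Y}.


Basis B = {∅ × ∅, {x63} × {p74}, {x63} × {p75}, {x63} × {p74, p75}, {x64, x65} × {p74}, {x64, x65} × {p75}, {x63, x64, x65} × {p74}, {x63, x64, x65} × {p75}, {x64, x65} × {p74, p75}, {x63, x64, x65} × {p74, p75}}; |τ_{X×Y}| = 16.

Enumerate products U × V with U ∈ τ_X, V ∈ τ_Y (deduplicated):
  ∅ × ∅ = {} (∅)
  {x63} × {p74} = {(x63,p74)}
  {x63} × {p75} = {(x63,p75)}
  {x63} × {p74, p75} = {(x63,p74), (x63,p75)}
  {x64, x65} × {p74} = {(x64,p74), (x65,p74)}
  {x64, x65} × {p75} = {(x64,p75), (x65,p75)}
  {x63, x64, x65} × {p74} = {(x63,p74), (x64,p74), (x65,p74)}
  {x63, x64, x65} × {p75} = {(x63,p75), (x64,p75), (x65,p75)}
  {x64, x65} × {p74, p75} = {(x64,p74), (x64,p75), (x65,p74), (x65,p75)}
  {x63, x64, x65} × {p74, p75} = {(x63,p74), (x63,p75), (x64,p74), (x64,p75), (x65,p74), (x65,p75)}
These 10 distinct sets form the basis B.
Close under arbitrary unions to get τ_{X×Y}; counting gives |τ_{X×Y}| = 16.


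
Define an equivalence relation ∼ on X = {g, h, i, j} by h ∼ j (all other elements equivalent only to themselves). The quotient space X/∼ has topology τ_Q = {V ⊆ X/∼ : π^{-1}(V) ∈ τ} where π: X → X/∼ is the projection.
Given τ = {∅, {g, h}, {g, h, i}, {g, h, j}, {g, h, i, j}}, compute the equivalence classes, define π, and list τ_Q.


X/∼ = {[g], [h=j], [i]}; |τ_Q| = 3.

Equivalence classes: [g], [h=j], [i].
Quotient map π: X → X/∼ sends g ↦ [g], h ↦ [h=j], i ↦ [i], j ↦ [h=j].
For each subset V ⊆ X/∼, compute π^{-1}(V) ⊆ X and check whether π^{-1}(V) ∈ τ. V is open in τ_Q iff π^{-1}(V) ∈ τ.
  V = {}: π^{-1}(V) = ∅ ∈ τ ✓.
  V = {[g]}: π^{-1}(V) = {g} ∉ τ ✗.
  V = {[h=j]}: π^{-1}(V) = {h, j} ∉ τ ✗.
  V = {[g], [h=j]}: π^{-1}(V) = {g, h, j} ∈ τ ✓.
  V = {[i]}: π^{-1}(V) = {i} ∉ τ ✗.
  V = {[g], [i]}: π^{-1}(V) = {g, i} ∉ τ ✗.
  V = {[h=j], [i]}: π^{-1}(V) = {h, i, j} ∉ τ ✗.
  V = {[g], [h=j], [i]}: π^{-1}(V) = {g, h, i, j} ∈ τ ✓.
Open sets in the quotient: τ_Q = {{}, {[g], [h=j]}, {[g], [h=j], [i]}} (3 elements).


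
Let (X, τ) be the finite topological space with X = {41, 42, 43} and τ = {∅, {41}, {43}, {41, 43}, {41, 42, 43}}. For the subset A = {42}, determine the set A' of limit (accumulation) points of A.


A' = ∅

For each x ∈ X, list the open sets U ∈ τ with x ∈ U, then check whether U ∩ (A ∖ {x}) ≠ ∅ for every such U.
  x = 41: open {41} ∋ x has {41} ∩ (A ∖ {41}) = ∅, so x is NOT a limit point.
  x = 42: open {41, 42, 43} ∋ x has {41, 42, 43} ∩ (A ∖ {42}) = ∅, so x is NOT a limit point.
  x = 43: open {43} ∋ x has {43} ∩ (A ∖ {43}) = ∅, so x is NOT a limit point.
Collecting: A' = ∅.


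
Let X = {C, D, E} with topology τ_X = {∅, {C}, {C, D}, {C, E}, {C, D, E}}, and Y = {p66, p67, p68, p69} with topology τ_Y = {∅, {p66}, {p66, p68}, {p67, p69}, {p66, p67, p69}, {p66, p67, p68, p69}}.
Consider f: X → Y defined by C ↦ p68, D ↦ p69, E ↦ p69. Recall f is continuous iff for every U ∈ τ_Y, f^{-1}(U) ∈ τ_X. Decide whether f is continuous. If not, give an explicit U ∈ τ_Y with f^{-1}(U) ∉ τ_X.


f is NOT continuous.

Compute f^{-1}(U) for each U ∈ τ_Y:
  U = ∅: f^{-1}(U) = ∅ ∈ τ_X ✓.
  U = {p66}: f^{-1}(U) = ∅ ∈ τ_X ✓.
  U = {p66, p68}: f^{-1}(U) = {C} ∈ τ_X ✓.
  U = {p67, p69}: f^{-1}(U) = {D, E} ∉ τ_X ✗.
  U = {p66, p67, p69}: f^{-1}(U) = {D, E} ∉ τ_X ✗.
  U = {p66, p67, p68, p69}: f^{-1}(U) = {C, D, E} ∈ τ_X ✓.
Found U = {p67, p69} with f^{-1}(U) = {D, E} not in τ_X. Therefore f is NOT continuous.


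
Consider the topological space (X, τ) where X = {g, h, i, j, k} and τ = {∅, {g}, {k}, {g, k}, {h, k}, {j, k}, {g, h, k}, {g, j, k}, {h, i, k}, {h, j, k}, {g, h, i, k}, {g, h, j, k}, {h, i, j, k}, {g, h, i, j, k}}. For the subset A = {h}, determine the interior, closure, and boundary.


int(A) = ∅, cl(A) = {h, i}, ∂A = {h, i}.

Closed sets in (X, τ) are complements of opens:
  closed(X, τ) = {∅, {g}, {i}, {j}, {g, i}, {g, j}, {h, i}, {i, j}, {g, h, i}, {g, i, j}, {h, i, j}, {g, h, i, j}, {h, i, j, k}, {g, h, i, j, k}}.
int(A) = ⋃ {U ∈ τ : U ⊆ A}. Opens contained in A: ∅.
Taking the union of these: int(A) = ∅.
cl(A) = ⋂ {C closed : A ⊆ C}. Closed sets containing A: {h, i}, {g, h, i}, {h, i, j}, {g, h, i, j}, {h, i, j, k}, {g, h, i, j, k}.
Intersecting these: cl(A) = {h, i}.
∂A = cl(A) ∖ int(A) = {h, i} ∖ ∅ = {h, i}.


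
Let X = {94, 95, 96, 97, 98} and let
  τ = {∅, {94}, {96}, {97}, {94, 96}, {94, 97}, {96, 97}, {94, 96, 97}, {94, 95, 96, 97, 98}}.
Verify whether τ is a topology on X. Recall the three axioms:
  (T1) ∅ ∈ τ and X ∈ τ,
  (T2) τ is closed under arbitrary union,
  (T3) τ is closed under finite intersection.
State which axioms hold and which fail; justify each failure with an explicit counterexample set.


τ IS a topology on X.

Axiom (T1): ∅ ∈ τ? Yes; X ∈ τ? Yes.
Axiom (T2/T3): check pairwise unions and intersections of members of τ.
All pairwise intersections and unions checked — each lies in τ. Therefore τ satisfies (T1), (T2), (T3): it IS a topology on X.


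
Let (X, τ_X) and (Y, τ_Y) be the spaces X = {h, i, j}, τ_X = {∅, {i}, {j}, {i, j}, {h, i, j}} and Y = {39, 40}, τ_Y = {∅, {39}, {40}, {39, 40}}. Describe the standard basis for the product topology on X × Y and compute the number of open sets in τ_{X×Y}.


Basis B = {∅ × ∅, {i} × {39}, {i} × {40}, {j} × {39}, {j} × {40}, {i} × {39, 40}, {i, j} × {39}, {i, j} × {40}, {j} × {39, 40}, {h, i, j} × {39}, {h, i, j} × {40}, {i, j} × {39, 40}, {h, i, j} × {39, 40}}; |τ_{X×Y}| = 25.

Enumerate products U × V with U ∈ τ_X, V ∈ τ_Y (deduplicated):
  ∅ × ∅ = {} (∅)
  {i} × {39} = {(i,39)}
  {i} × {40} = {(i,40)}
  {j} × {39} = {(j,39)}
  {j} × {40} = {(j,40)}
  {i} × {39, 40} = {(i,39), (i,40)}
  {i, j} × {39} = {(i,39), (j,39)}
  {i, j} × {40} = {(i,40), (j,40)}
  {j} × {39, 40} = {(j,39), (j,40)}
  {h, i, j} × {39} = {(h,39), (i,39), (j,39)}
  {h, i, j} × {40} = {(h,40), (i,40), (j,40)}
  {i, j} × {39, 40} = {(i,39), (i,40), (j,39), (j,40)}
  {h, i, j} × {39, 40} = {(h,39), (h,40), (i,39), (i,40), (j,39), (j,40)}
These 13 distinct sets form the basis B.
Close under arbitrary unions to get τ_{X×Y}; counting gives |τ_{X×Y}| = 25.


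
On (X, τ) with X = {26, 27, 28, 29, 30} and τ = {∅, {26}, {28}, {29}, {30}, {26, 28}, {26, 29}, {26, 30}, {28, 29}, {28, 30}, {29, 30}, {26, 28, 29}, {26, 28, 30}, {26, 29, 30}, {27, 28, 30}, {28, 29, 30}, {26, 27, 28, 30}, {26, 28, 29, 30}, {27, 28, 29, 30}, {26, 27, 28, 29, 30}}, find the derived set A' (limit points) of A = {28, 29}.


A' = {27}

For each x ∈ X, list the open sets U ∈ τ with x ∈ U, then check whether U ∩ (A ∖ {x}) ≠ ∅ for every such U.
  x = 26: open {26} ∋ x has {26} ∩ (A ∖ {26}) = ∅, so x is NOT a limit point.
  x = 27: opens ∋ x are {27, 28, 30}, {26, 27, 28, 30}, {27, 28, 29, 30}, {26, 27, 28, 29, 30}; each meets A ∖ {27}, so x IS a limit point.
  x = 28: open {28} ∋ x has {28} ∩ (A ∖ {28}) = ∅, so x is NOT a limit point.
  x = 29: open {29} ∋ x has {29} ∩ (A ∖ {29}) = ∅, so x is NOT a limit point.
  x = 30: open {30} ∋ x has {30} ∩ (A ∖ {30}) = ∅, so x is NOT a limit point.
Collecting: A' = {27}.


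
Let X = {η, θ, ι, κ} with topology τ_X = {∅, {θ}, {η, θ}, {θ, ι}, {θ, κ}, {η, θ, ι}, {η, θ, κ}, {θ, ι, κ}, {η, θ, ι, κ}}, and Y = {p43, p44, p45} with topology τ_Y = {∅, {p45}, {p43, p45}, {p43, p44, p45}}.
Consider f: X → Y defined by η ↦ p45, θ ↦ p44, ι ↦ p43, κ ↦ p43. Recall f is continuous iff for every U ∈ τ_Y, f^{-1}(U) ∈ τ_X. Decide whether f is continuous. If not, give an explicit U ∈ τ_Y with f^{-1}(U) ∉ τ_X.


f is NOT continuous.

Compute f^{-1}(U) for each U ∈ τ_Y:
  U = ∅: f^{-1}(U) = ∅ ∈ τ_X ✓.
  U = {p45}: f^{-1}(U) = {η} ∉ τ_X ✗.
  U = {p43, p45}: f^{-1}(U) = {η, ι, κ} ∉ τ_X ✗.
  U = {p43, p44, p45}: f^{-1}(U) = {η, θ, ι, κ} ∈ τ_X ✓.
Found U = {p45} with f^{-1}(U) = {η} not in τ_X. Therefore f is NOT continuous.


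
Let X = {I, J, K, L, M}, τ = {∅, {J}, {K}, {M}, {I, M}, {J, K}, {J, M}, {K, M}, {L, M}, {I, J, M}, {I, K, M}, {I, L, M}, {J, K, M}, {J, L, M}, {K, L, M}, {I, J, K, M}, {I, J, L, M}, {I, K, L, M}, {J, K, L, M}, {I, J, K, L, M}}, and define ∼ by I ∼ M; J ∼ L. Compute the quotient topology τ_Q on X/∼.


X/∼ = {[I=M], [J=L], [K]}; |τ_Q| = 6.

Equivalence classes: [I=M], [J=L], [K].
Quotient map π: X → X/∼ sends I ↦ [I=M], J ↦ [J=L], K ↦ [K], L ↦ [J=L], M ↦ [I=M].
For each subset V ⊆ X/∼, compute π^{-1}(V) ⊆ X and check whether π^{-1}(V) ∈ τ. V is open in τ_Q iff π^{-1}(V) ∈ τ.
  V = {}: π^{-1}(V) = ∅ ∈ τ ✓.
  V = {[I=M]}: π^{-1}(V) = {I, M} ∈ τ ✓.
  V = {[J=L]}: π^{-1}(V) = {J, L} ∉ τ ✗.
  V = {[I=M], [J=L]}: π^{-1}(V) = {I, J, L, M} ∈ τ ✓.
  V = {[K]}: π^{-1}(V) = {K} ∈ τ ✓.
  V = {[I=M], [K]}: π^{-1}(V) = {I, K, M} ∈ τ ✓.
  V = {[J=L], [K]}: π^{-1}(V) = {J, K, L} ∉ τ ✗.
  V = {[I=M], [J=L], [K]}: π^{-1}(V) = {I, J, K, L, M} ∈ τ ✓.
Open sets in the quotient: τ_Q = {{}, {[I=M]}, {[I=M], [J=L]}, {[K]}, {[I=M], [K]}, {[I=M], [J=L], [K]}} (6 elements).
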